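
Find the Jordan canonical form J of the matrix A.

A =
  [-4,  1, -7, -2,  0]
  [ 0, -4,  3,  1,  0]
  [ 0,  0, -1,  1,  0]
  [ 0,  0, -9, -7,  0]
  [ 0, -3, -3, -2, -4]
J_2(-4) ⊕ J_2(-4) ⊕ J_1(-4)

The characteristic polynomial is
  det(x·I − A) = x^5 + 20*x^4 + 160*x^3 + 640*x^2 + 1280*x + 1024 = (x + 4)^5

Eigenvalues and multiplicities (the geometric multiplicity of λ is n − rank(A − λI), which equals the number of Jordan blocks for λ):
  λ = -4: algebraic multiplicity = 5, geometric multiplicity = 3

Determining the block sizes for each eigenvalue:
  λ = -4: with am = 5 and gm = 3, the partition is not yet determined (e.g. several partitions of 5 into 3 parts exist). Let N = A − (-4)·I. Computing rank(N^1) = 2, rank(N^2) = 0; the number of blocks of size ≥ j is rank(N^{j−1}) − rank(N^j), giving [3, 2]. So we have 2 block(s) of size 2, 1 block(s) of size 1 → block sizes [2, 2, 1]

Assembling the blocks gives a Jordan form
J =
  [-4,  1,  0,  0,  0]
  [ 0, -4,  0,  0,  0]
  [ 0,  0, -4,  1,  0]
  [ 0,  0,  0, -4,  0]
  [ 0,  0,  0,  0, -4]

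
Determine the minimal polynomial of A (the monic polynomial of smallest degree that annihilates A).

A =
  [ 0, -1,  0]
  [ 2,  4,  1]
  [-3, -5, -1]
x^3 - 3*x^2 + 3*x - 1

The characteristic polynomial is χ_A(x) = (x - 1)^3, so the eigenvalues are known. The minimal polynomial is
  m_A(x) = Π_λ (x − λ)^{k_λ}
where k_λ is the size of the *largest* Jordan block for λ (equivalently, the smallest k with (A − λI)^k v = 0 for every generalised eigenvector v of λ).

  λ = 1: largest Jordan block has size 3, contributing (x − 1)^3

So m_A(x) = (x - 1)^3 = x^3 - 3*x^2 + 3*x - 1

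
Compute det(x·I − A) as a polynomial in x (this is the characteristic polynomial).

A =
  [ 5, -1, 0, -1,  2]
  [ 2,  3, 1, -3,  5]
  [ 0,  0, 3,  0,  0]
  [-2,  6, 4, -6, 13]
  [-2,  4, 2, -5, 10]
x^5 - 15*x^4 + 90*x^3 - 270*x^2 + 405*x - 243

Expanding det(x·I − A) (e.g. by cofactor expansion or by noting that A is similar to its Jordan form J, which has the same characteristic polynomial as A) gives
  χ_A(x) = x^5 - 15*x^4 + 90*x^3 - 270*x^2 + 405*x - 243
which factors as (x - 3)^5. The eigenvalues (with algebraic multiplicities) are λ = 3 with multiplicity 5.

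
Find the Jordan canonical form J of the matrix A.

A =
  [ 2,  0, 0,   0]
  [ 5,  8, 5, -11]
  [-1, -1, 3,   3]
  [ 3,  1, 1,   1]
J_1(2) ⊕ J_3(4)

The characteristic polynomial is
  det(x·I − A) = x^4 - 14*x^3 + 72*x^2 - 160*x + 128 = (x - 4)^3*(x - 2)

Eigenvalues and multiplicities (the geometric multiplicity of λ is n − rank(A − λI), which equals the number of Jordan blocks for λ):
  λ = 2: algebraic multiplicity = 1, geometric multiplicity = 1
  λ = 4: algebraic multiplicity = 3, geometric multiplicity = 1

Determining the block sizes for each eigenvalue:
  λ = 2: one block (gm = 1), so the single block has size am = 1 → block sizes [1]
  λ = 4: one block (gm = 1), so the single block has size am = 3 → block sizes [3]

Assembling the blocks gives a Jordan form
J =
  [2, 0, 0, 0]
  [0, 4, 1, 0]
  [0, 0, 4, 1]
  [0, 0, 0, 4]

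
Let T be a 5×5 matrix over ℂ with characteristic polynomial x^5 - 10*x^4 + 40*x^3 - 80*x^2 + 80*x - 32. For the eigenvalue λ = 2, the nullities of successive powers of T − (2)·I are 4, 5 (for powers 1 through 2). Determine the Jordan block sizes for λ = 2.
Block sizes for λ = 2: [2, 1, 1, 1]

From the dimensions of kernels of powers, the number of Jordan blocks of size at least j is d_j − d_{j−1} where d_j = dim ker(N^j) (with d_0 = 0). Computing the differences gives [4, 1].
The number of blocks of size exactly k is (#blocks of size ≥ k) − (#blocks of size ≥ k + 1), so the partition is: 3 block(s) of size 1, 1 block(s) of size 2.
In nonincreasing order the block sizes are [2, 1, 1, 1].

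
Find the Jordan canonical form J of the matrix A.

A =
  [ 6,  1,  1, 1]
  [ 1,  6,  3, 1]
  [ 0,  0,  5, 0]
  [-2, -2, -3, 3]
J_3(5) ⊕ J_1(5)

The characteristic polynomial is
  det(x·I − A) = x^4 - 20*x^3 + 150*x^2 - 500*x + 625 = (x - 5)^4

Eigenvalues and multiplicities (the geometric multiplicity of λ is n − rank(A − λI), which equals the number of Jordan blocks for λ):
  λ = 5: algebraic multiplicity = 4, geometric multiplicity = 2

Determining the block sizes for each eigenvalue:
  λ = 5: with am = 4 and gm = 2, the partition is not yet determined (e.g. several partitions of 4 into 2 parts exist). Let N = A − (5)·I. Computing rank(N^1) = 2, rank(N^2) = 1, rank(N^3) = 0; the number of blocks of size ≥ j is rank(N^{j−1}) − rank(N^j), giving [2, 1, 1]. So we have 1 block(s) of size 3, 1 block(s) of size 1 → block sizes [3, 1]

Assembling the blocks gives a Jordan form
J =
  [5, 1, 0, 0]
  [0, 5, 1, 0]
  [0, 0, 5, 0]
  [0, 0, 0, 5]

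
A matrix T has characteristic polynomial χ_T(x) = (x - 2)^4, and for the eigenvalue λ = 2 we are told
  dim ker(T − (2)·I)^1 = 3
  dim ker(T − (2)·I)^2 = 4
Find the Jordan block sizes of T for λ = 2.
Block sizes for λ = 2: [2, 1, 1]

From the dimensions of kernels of powers, the number of Jordan blocks of size at least j is d_j − d_{j−1} where d_j = dim ker(N^j) (with d_0 = 0). Computing the differences gives [3, 1].
The number of blocks of size exactly k is (#blocks of size ≥ k) − (#blocks of size ≥ k + 1), so the partition is: 2 block(s) of size 1, 1 block(s) of size 2.
In nonincreasing order the block sizes are [2, 1, 1].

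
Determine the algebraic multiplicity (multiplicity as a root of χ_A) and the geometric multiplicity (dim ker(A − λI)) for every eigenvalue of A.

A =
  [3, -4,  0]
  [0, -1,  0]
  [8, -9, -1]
λ = -1: alg = 2, geom = 1; λ = 3: alg = 1, geom = 1

Step 1 — factor the characteristic polynomial to read off the algebraic multiplicities:
  χ_A(x) = (x - 3)*(x + 1)^2

Step 2 — compute geometric multiplicities via the rank-nullity identity g(λ) = n − rank(A − λI):
  rank(A − (-1)·I) = 2, so dim ker(A − (-1)·I) = n − 2 = 1
  rank(A − (3)·I) = 2, so dim ker(A − (3)·I) = n − 2 = 1

Summary:
  λ = -1: algebraic multiplicity = 2, geometric multiplicity = 1
  λ = 3: algebraic multiplicity = 1, geometric multiplicity = 1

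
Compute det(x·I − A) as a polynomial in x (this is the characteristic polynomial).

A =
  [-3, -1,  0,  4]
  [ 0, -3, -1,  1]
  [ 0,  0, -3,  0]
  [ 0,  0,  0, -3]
x^4 + 12*x^3 + 54*x^2 + 108*x + 81

Expanding det(x·I − A) (e.g. by cofactor expansion or by noting that A is similar to its Jordan form J, which has the same characteristic polynomial as A) gives
  χ_A(x) = x^4 + 12*x^3 + 54*x^2 + 108*x + 81
which factors as (x + 3)^4. The eigenvalues (with algebraic multiplicities) are λ = -3 with multiplicity 4.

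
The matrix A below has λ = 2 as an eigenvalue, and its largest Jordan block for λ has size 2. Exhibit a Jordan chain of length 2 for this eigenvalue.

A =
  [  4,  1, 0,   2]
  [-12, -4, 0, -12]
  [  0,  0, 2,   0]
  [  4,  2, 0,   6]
A Jordan chain for λ = 2 of length 2:
v_1 = (2, -12, 0, 4)ᵀ
v_2 = (1, 0, 0, 0)ᵀ

Let N = A − (2)·I. We want v_2 with N^2 v_2 = 0 but N^1 v_2 ≠ 0; then v_{j-1} := N · v_j for j = 2, …, 2.

Pick v_2 = (1, 0, 0, 0)ᵀ.
Then v_1 = N · v_2 = (2, -12, 0, 4)ᵀ.

Sanity check: (A − (2)·I) v_1 = (0, 0, 0, 0)ᵀ = 0. ✓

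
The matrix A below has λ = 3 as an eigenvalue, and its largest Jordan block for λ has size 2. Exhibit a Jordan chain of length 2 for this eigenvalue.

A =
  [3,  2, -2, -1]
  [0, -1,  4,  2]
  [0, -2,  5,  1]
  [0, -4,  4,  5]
A Jordan chain for λ = 3 of length 2:
v_1 = (2, -4, -2, -4)ᵀ
v_2 = (0, 1, 0, 0)ᵀ

Let N = A − (3)·I. We want v_2 with N^2 v_2 = 0 but N^1 v_2 ≠ 0; then v_{j-1} := N · v_j for j = 2, …, 2.

Pick v_2 = (0, 1, 0, 0)ᵀ.
Then v_1 = N · v_2 = (2, -4, -2, -4)ᵀ.

Sanity check: (A − (3)·I) v_1 = (0, 0, 0, 0)ᵀ = 0. ✓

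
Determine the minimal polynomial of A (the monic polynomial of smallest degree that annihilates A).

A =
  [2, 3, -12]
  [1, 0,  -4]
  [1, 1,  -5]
x^2 + 2*x + 1

The characteristic polynomial is χ_A(x) = (x + 1)^3, so the eigenvalues are known. The minimal polynomial is
  m_A(x) = Π_λ (x − λ)^{k_λ}
where k_λ is the size of the *largest* Jordan block for λ (equivalently, the smallest k with (A − λI)^k v = 0 for every generalised eigenvector v of λ).

  λ = -1: largest Jordan block has size 2, contributing (x + 1)^2

So m_A(x) = (x + 1)^2 = x^2 + 2*x + 1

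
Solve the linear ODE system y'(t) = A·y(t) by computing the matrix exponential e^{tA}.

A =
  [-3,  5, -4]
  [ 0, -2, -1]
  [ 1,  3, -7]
e^{tA} =
  [-3*t^2*exp(-4*t)/2 + t*exp(-4*t) + exp(-4*t), 3*t^2*exp(-4*t)/2 + 5*t*exp(-4*t), 3*t^2*exp(-4*t)/2 - 4*t*exp(-4*t)]
  [-t^2*exp(-4*t)/2, t^2*exp(-4*t)/2 + 2*t*exp(-4*t) + exp(-4*t), t^2*exp(-4*t)/2 - t*exp(-4*t)]
  [-t^2*exp(-4*t) + t*exp(-4*t), t^2*exp(-4*t) + 3*t*exp(-4*t), t^2*exp(-4*t) - 3*t*exp(-4*t) + exp(-4*t)]

Strategy: write A = P · J · P⁻¹ where J is a Jordan canonical form, so e^{tA} = P · e^{tJ} · P⁻¹, and e^{tJ} can be computed block-by-block.

A has Jordan form
J =
  [-4,  1,  0]
  [ 0, -4,  1]
  [ 0,  0, -4]
(up to reordering of blocks).

Per-block formulas:
  For a 3×3 Jordan block J_3(-4): exp(t · J_3(-4)) = e^(-4t)·(I + t·N + (t^2/2)·N^2), where N is the 3×3 nilpotent shift.

After assembling e^{tJ} and conjugating by P, we get:

e^{tA} =
  [-3*t^2*exp(-4*t)/2 + t*exp(-4*t) + exp(-4*t), 3*t^2*exp(-4*t)/2 + 5*t*exp(-4*t), 3*t^2*exp(-4*t)/2 - 4*t*exp(-4*t)]
  [-t^2*exp(-4*t)/2, t^2*exp(-4*t)/2 + 2*t*exp(-4*t) + exp(-4*t), t^2*exp(-4*t)/2 - t*exp(-4*t)]
  [-t^2*exp(-4*t) + t*exp(-4*t), t^2*exp(-4*t) + 3*t*exp(-4*t), t^2*exp(-4*t) - 3*t*exp(-4*t) + exp(-4*t)]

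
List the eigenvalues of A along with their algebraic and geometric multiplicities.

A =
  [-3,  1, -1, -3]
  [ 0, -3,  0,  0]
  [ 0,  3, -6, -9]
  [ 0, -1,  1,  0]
λ = -3: alg = 4, geom = 3

Step 1 — factor the characteristic polynomial to read off the algebraic multiplicities:
  χ_A(x) = (x + 3)^4

Step 2 — compute geometric multiplicities via the rank-nullity identity g(λ) = n − rank(A − λI):
  rank(A − (-3)·I) = 1, so dim ker(A − (-3)·I) = n − 1 = 3

Summary:
  λ = -3: algebraic multiplicity = 4, geometric multiplicity = 3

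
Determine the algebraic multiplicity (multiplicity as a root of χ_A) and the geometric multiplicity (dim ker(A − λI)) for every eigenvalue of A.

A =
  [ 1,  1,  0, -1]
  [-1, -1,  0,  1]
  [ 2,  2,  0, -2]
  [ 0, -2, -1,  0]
λ = 0: alg = 4, geom = 2

Step 1 — factor the characteristic polynomial to read off the algebraic multiplicities:
  χ_A(x) = x^4

Step 2 — compute geometric multiplicities via the rank-nullity identity g(λ) = n − rank(A − λI):
  rank(A − (0)·I) = 2, so dim ker(A − (0)·I) = n − 2 = 2

Summary:
  λ = 0: algebraic multiplicity = 4, geometric multiplicity = 2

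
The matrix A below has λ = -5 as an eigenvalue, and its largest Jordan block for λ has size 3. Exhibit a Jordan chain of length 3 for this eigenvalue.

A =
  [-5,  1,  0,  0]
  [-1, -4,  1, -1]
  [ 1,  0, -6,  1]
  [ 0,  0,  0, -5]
A Jordan chain for λ = -5 of length 3:
v_1 = (-1, 0, -1, 0)ᵀ
v_2 = (0, -1, 1, 0)ᵀ
v_3 = (1, 0, 0, 0)ᵀ

Let N = A − (-5)·I. We want v_3 with N^3 v_3 = 0 but N^2 v_3 ≠ 0; then v_{j-1} := N · v_j for j = 3, …, 2.

Pick v_3 = (1, 0, 0, 0)ᵀ.
Then v_2 = N · v_3 = (0, -1, 1, 0)ᵀ.
Then v_1 = N · v_2 = (-1, 0, -1, 0)ᵀ.

Sanity check: (A − (-5)·I) v_1 = (0, 0, 0, 0)ᵀ = 0. ✓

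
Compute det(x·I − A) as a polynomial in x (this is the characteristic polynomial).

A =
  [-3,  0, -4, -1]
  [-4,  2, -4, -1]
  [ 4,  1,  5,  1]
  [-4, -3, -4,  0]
x^4 - 4*x^3 + 6*x^2 - 4*x + 1

Expanding det(x·I − A) (e.g. by cofactor expansion or by noting that A is similar to its Jordan form J, which has the same characteristic polynomial as A) gives
  χ_A(x) = x^4 - 4*x^3 + 6*x^2 - 4*x + 1
which factors as (x - 1)^4. The eigenvalues (with algebraic multiplicities) are λ = 1 with multiplicity 4.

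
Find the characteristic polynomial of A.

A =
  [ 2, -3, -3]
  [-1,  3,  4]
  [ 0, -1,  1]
x^3 - 6*x^2 + 12*x - 8

Expanding det(x·I − A) (e.g. by cofactor expansion or by noting that A is similar to its Jordan form J, which has the same characteristic polynomial as A) gives
  χ_A(x) = x^3 - 6*x^2 + 12*x - 8
which factors as (x - 2)^3. The eigenvalues (with algebraic multiplicities) are λ = 2 with multiplicity 3.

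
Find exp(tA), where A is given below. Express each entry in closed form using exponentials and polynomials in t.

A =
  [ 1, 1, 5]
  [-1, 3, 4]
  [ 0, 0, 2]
e^{tA} =
  [-t*exp(2*t) + exp(2*t), t*exp(2*t), -t^2*exp(2*t)/2 + 5*t*exp(2*t)]
  [-t*exp(2*t), t*exp(2*t) + exp(2*t), -t^2*exp(2*t)/2 + 4*t*exp(2*t)]
  [0, 0, exp(2*t)]

Strategy: write A = P · J · P⁻¹ where J is a Jordan canonical form, so e^{tA} = P · e^{tJ} · P⁻¹, and e^{tJ} can be computed block-by-block.

A has Jordan form
J =
  [2, 1, 0]
  [0, 2, 1]
  [0, 0, 2]
(up to reordering of blocks).

Per-block formulas:
  For a 3×3 Jordan block J_3(2): exp(t · J_3(2)) = e^(2t)·(I + t·N + (t^2/2)·N^2), where N is the 3×3 nilpotent shift.

After assembling e^{tJ} and conjugating by P, we get:

e^{tA} =
  [-t*exp(2*t) + exp(2*t), t*exp(2*t), -t^2*exp(2*t)/2 + 5*t*exp(2*t)]
  [-t*exp(2*t), t*exp(2*t) + exp(2*t), -t^2*exp(2*t)/2 + 4*t*exp(2*t)]
  [0, 0, exp(2*t)]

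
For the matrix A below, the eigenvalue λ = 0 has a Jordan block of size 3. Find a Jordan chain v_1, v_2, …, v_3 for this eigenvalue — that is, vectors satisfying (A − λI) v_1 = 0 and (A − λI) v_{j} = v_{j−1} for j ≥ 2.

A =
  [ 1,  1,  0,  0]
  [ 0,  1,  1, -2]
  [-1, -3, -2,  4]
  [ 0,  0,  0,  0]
A Jordan chain for λ = 0 of length 3:
v_1 = (1, -1, 1, 0)ᵀ
v_2 = (1, 0, -1, 0)ᵀ
v_3 = (1, 0, 0, 0)ᵀ

Let N = A − (0)·I. We want v_3 with N^3 v_3 = 0 but N^2 v_3 ≠ 0; then v_{j-1} := N · v_j for j = 3, …, 2.

Pick v_3 = (1, 0, 0, 0)ᵀ.
Then v_2 = N · v_3 = (1, 0, -1, 0)ᵀ.
Then v_1 = N · v_2 = (1, -1, 1, 0)ᵀ.

Sanity check: (A − (0)·I) v_1 = (0, 0, 0, 0)ᵀ = 0. ✓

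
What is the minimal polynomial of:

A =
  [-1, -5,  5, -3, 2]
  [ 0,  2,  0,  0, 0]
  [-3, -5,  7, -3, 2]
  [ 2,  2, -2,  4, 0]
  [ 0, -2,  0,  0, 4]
x^3 - 10*x^2 + 32*x - 32

The characteristic polynomial is χ_A(x) = (x - 4)^3*(x - 2)^2, so the eigenvalues are known. The minimal polynomial is
  m_A(x) = Π_λ (x − λ)^{k_λ}
where k_λ is the size of the *largest* Jordan block for λ (equivalently, the smallest k with (A − λI)^k v = 0 for every generalised eigenvector v of λ).

  λ = 2: largest Jordan block has size 1, contributing (x − 2)
  λ = 4: largest Jordan block has size 2, contributing (x − 4)^2

So m_A(x) = (x - 4)^2*(x - 2) = x^3 - 10*x^2 + 32*x - 32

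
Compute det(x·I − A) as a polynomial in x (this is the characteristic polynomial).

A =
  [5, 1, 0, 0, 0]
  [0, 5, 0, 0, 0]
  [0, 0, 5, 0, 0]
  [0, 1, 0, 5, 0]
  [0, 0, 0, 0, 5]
x^5 - 25*x^4 + 250*x^3 - 1250*x^2 + 3125*x - 3125

Expanding det(x·I − A) (e.g. by cofactor expansion or by noting that A is similar to its Jordan form J, which has the same characteristic polynomial as A) gives
  χ_A(x) = x^5 - 25*x^4 + 250*x^3 - 1250*x^2 + 3125*x - 3125
which factors as (x - 5)^5. The eigenvalues (with algebraic multiplicities) are λ = 5 with multiplicity 5.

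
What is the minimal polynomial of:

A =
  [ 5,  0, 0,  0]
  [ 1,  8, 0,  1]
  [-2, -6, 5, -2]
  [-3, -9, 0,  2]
x^2 - 10*x + 25

The characteristic polynomial is χ_A(x) = (x - 5)^4, so the eigenvalues are known. The minimal polynomial is
  m_A(x) = Π_λ (x − λ)^{k_λ}
where k_λ is the size of the *largest* Jordan block for λ (equivalently, the smallest k with (A − λI)^k v = 0 for every generalised eigenvector v of λ).

  λ = 5: largest Jordan block has size 2, contributing (x − 5)^2

So m_A(x) = (x - 5)^2 = x^2 - 10*x + 25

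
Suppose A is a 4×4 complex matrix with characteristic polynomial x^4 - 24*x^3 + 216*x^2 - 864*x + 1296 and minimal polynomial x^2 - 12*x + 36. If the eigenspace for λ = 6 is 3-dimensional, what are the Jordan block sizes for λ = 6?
Block sizes for λ = 6: [2, 1, 1]

Step 1 — from the characteristic polynomial, algebraic multiplicity of λ = 6 is 4. From dim ker(A − (6)·I) = 3, there are exactly 3 Jordan blocks for λ = 6.
Step 2 — from the minimal polynomial, the factor (x − 6)^2 tells us the largest block for λ = 6 has size 2.
Step 3 — with total size 4, 3 blocks, and largest block 2, the block sizes (in nonincreasing order) are [2, 1, 1].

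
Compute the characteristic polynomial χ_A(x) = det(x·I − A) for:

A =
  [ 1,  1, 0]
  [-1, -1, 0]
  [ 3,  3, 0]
x^3

Expanding det(x·I − A) (e.g. by cofactor expansion or by noting that A is similar to its Jordan form J, which has the same characteristic polynomial as A) gives
  χ_A(x) = x^3
which factors as x^3. The eigenvalues (with algebraic multiplicities) are λ = 0 with multiplicity 3.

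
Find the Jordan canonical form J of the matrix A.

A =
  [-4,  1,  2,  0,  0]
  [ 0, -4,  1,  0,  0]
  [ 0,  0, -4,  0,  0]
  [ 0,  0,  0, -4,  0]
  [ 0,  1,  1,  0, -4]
J_3(-4) ⊕ J_1(-4) ⊕ J_1(-4)

The characteristic polynomial is
  det(x·I − A) = x^5 + 20*x^4 + 160*x^3 + 640*x^2 + 1280*x + 1024 = (x + 4)^5

Eigenvalues and multiplicities (the geometric multiplicity of λ is n − rank(A − λI), which equals the number of Jordan blocks for λ):
  λ = -4: algebraic multiplicity = 5, geometric multiplicity = 3

Determining the block sizes for each eigenvalue:
  λ = -4: with am = 5 and gm = 3, the partition is not yet determined (e.g. several partitions of 5 into 3 parts exist). Let N = A − (-4)·I. Computing rank(N^1) = 2, rank(N^2) = 1, rank(N^3) = 0; the number of blocks of size ≥ j is rank(N^{j−1}) − rank(N^j), giving [3, 1, 1]. So we have 1 block(s) of size 3, 2 block(s) of size 1 → block sizes [3, 1, 1]

Assembling the blocks gives a Jordan form
J =
  [-4,  1,  0,  0,  0]
  [ 0, -4,  1,  0,  0]
  [ 0,  0, -4,  0,  0]
  [ 0,  0,  0, -4,  0]
  [ 0,  0,  0,  0, -4]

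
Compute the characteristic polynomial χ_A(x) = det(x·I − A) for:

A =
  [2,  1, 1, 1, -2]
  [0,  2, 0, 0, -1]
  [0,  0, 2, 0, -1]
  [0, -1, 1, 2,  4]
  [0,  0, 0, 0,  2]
x^5 - 10*x^4 + 40*x^3 - 80*x^2 + 80*x - 32

Expanding det(x·I − A) (e.g. by cofactor expansion or by noting that A is similar to its Jordan form J, which has the same characteristic polynomial as A) gives
  χ_A(x) = x^5 - 10*x^4 + 40*x^3 - 80*x^2 + 80*x - 32
which factors as (x - 2)^5. The eigenvalues (with algebraic multiplicities) are λ = 2 with multiplicity 5.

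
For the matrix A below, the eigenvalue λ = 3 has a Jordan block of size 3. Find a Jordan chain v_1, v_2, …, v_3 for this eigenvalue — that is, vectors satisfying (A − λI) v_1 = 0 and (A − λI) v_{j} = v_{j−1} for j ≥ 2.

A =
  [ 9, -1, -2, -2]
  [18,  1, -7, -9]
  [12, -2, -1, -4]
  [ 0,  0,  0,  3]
A Jordan chain for λ = 3 of length 3:
v_1 = (-6, -12, -12, 0)ᵀ
v_2 = (6, 18, 12, 0)ᵀ
v_3 = (1, 0, 0, 0)ᵀ

Let N = A − (3)·I. We want v_3 with N^3 v_3 = 0 but N^2 v_3 ≠ 0; then v_{j-1} := N · v_j for j = 3, …, 2.

Pick v_3 = (1, 0, 0, 0)ᵀ.
Then v_2 = N · v_3 = (6, 18, 12, 0)ᵀ.
Then v_1 = N · v_2 = (-6, -12, -12, 0)ᵀ.

Sanity check: (A − (3)·I) v_1 = (0, 0, 0, 0)ᵀ = 0. ✓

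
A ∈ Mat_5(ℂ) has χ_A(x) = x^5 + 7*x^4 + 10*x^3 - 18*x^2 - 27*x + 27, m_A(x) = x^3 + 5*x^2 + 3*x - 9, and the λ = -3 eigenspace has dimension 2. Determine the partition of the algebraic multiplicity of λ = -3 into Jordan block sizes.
Block sizes for λ = -3: [2, 1]

Step 1 — from the characteristic polynomial, algebraic multiplicity of λ = -3 is 3. From dim ker(A − (-3)·I) = 2, there are exactly 2 Jordan blocks for λ = -3.
Step 2 — from the minimal polynomial, the factor (x + 3)^2 tells us the largest block for λ = -3 has size 2.
Step 3 — with total size 3, 2 blocks, and largest block 2, the block sizes (in nonincreasing order) are [2, 1].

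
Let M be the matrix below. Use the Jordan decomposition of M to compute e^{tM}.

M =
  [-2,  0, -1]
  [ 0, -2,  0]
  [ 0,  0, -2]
e^{tM} =
  [exp(-2*t), 0, -t*exp(-2*t)]
  [0, exp(-2*t), 0]
  [0, 0, exp(-2*t)]

Strategy: write M = P · J · P⁻¹ where J is a Jordan canonical form, so e^{tM} = P · e^{tJ} · P⁻¹, and e^{tJ} can be computed block-by-block.

M has Jordan form
J =
  [-2,  1,  0]
  [ 0, -2,  0]
  [ 0,  0, -2]
(up to reordering of blocks).

Per-block formulas:
  For a 2×2 Jordan block J_2(-2): exp(t · J_2(-2)) = e^(-2t)·(I + t·N), where N is the 2×2 nilpotent shift.
  For a 1×1 block at λ = -2: exp(t · [-2]) = [e^(-2t)].

After assembling e^{tJ} and conjugating by P, we get:

e^{tM} =
  [exp(-2*t), 0, -t*exp(-2*t)]
  [0, exp(-2*t), 0]
  [0, 0, exp(-2*t)]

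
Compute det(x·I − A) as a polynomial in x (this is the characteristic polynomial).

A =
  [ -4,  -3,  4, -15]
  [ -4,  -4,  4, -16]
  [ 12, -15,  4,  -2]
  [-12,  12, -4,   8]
x^4 - 4*x^3 - 44*x^2 + 96*x + 576

Expanding det(x·I − A) (e.g. by cofactor expansion or by noting that A is similar to its Jordan form J, which has the same characteristic polynomial as A) gives
  χ_A(x) = x^4 - 4*x^3 - 44*x^2 + 96*x + 576
which factors as (x - 6)^2*(x + 4)^2. The eigenvalues (with algebraic multiplicities) are λ = -4 with multiplicity 2, λ = 6 with multiplicity 2.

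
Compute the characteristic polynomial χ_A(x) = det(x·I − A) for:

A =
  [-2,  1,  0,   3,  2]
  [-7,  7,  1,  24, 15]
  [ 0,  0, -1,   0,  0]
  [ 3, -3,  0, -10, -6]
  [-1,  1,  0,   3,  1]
x^5 + 5*x^4 + 10*x^3 + 10*x^2 + 5*x + 1

Expanding det(x·I − A) (e.g. by cofactor expansion or by noting that A is similar to its Jordan form J, which has the same characteristic polynomial as A) gives
  χ_A(x) = x^5 + 5*x^4 + 10*x^3 + 10*x^2 + 5*x + 1
which factors as (x + 1)^5. The eigenvalues (with algebraic multiplicities) are λ = -1 with multiplicity 5.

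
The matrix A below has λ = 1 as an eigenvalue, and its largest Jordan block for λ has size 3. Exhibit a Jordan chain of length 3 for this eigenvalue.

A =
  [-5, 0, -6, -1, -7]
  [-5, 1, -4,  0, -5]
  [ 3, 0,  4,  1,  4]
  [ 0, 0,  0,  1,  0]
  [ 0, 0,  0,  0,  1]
A Jordan chain for λ = 1 of length 3:
v_1 = (0, 1, 0, 0, 0)ᵀ
v_2 = (-1, 0, 1, 0, 0)ᵀ
v_3 = (0, 0, 0, 1, 0)ᵀ

Let N = A − (1)·I. We want v_3 with N^3 v_3 = 0 but N^2 v_3 ≠ 0; then v_{j-1} := N · v_j for j = 3, …, 2.

Pick v_3 = (0, 0, 0, 1, 0)ᵀ.
Then v_2 = N · v_3 = (-1, 0, 1, 0, 0)ᵀ.
Then v_1 = N · v_2 = (0, 1, 0, 0, 0)ᵀ.

Sanity check: (A − (1)·I) v_1 = (0, 0, 0, 0, 0)ᵀ = 0. ✓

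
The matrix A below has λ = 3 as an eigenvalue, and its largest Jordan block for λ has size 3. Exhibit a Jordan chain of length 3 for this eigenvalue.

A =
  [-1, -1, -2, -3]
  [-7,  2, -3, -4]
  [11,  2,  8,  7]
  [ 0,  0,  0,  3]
A Jordan chain for λ = 3 of length 3:
v_1 = (1, 2, -3, 0)ᵀ
v_2 = (-4, -7, 11, 0)ᵀ
v_3 = (1, 0, 0, 0)ᵀ

Let N = A − (3)·I. We want v_3 with N^3 v_3 = 0 but N^2 v_3 ≠ 0; then v_{j-1} := N · v_j for j = 3, …, 2.

Pick v_3 = (1, 0, 0, 0)ᵀ.
Then v_2 = N · v_3 = (-4, -7, 11, 0)ᵀ.
Then v_1 = N · v_2 = (1, 2, -3, 0)ᵀ.

Sanity check: (A − (3)·I) v_1 = (0, 0, 0, 0)ᵀ = 0. ✓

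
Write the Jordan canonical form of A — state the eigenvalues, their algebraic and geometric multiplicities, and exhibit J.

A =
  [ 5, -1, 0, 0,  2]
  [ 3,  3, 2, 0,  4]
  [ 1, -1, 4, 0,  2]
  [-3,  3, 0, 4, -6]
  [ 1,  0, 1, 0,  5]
J_2(4) ⊕ J_1(4) ⊕ J_1(4) ⊕ J_1(5)

The characteristic polynomial is
  det(x·I − A) = x^5 - 21*x^4 + 176*x^3 - 736*x^2 + 1536*x - 1280 = (x - 5)*(x - 4)^4

Eigenvalues and multiplicities (the geometric multiplicity of λ is n − rank(A − λI), which equals the number of Jordan blocks for λ):
  λ = 4: algebraic multiplicity = 4, geometric multiplicity = 3
  λ = 5: algebraic multiplicity = 1, geometric multiplicity = 1

Determining the block sizes for each eigenvalue:
  λ = 4: 3 blocks summing to 4 forces exactly one block of size 2 and the rest size 1 → block sizes [2, 1, 1]
  λ = 5: one block (gm = 1), so the single block has size am = 1 → block sizes [1]

Assembling the blocks gives a Jordan form
J =
  [4, 1, 0, 0, 0]
  [0, 4, 0, 0, 0]
  [0, 0, 4, 0, 0]
  [0, 0, 0, 4, 0]
  [0, 0, 0, 0, 5]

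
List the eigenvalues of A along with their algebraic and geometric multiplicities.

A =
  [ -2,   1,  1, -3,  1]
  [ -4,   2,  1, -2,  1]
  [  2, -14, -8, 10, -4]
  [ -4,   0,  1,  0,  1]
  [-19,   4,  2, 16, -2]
λ = -5: alg = 2, geom = 1; λ = -4: alg = 1, geom = 1; λ = 2: alg = 2, geom = 1

Step 1 — factor the characteristic polynomial to read off the algebraic multiplicities:
  χ_A(x) = (x - 2)^2*(x + 4)*(x + 5)^2

Step 2 — compute geometric multiplicities via the rank-nullity identity g(λ) = n − rank(A − λI):
  rank(A − (-5)·I) = 4, so dim ker(A − (-5)·I) = n − 4 = 1
  rank(A − (-4)·I) = 4, so dim ker(A − (-4)·I) = n − 4 = 1
  rank(A − (2)·I) = 4, so dim ker(A − (2)·I) = n − 4 = 1

Summary:
  λ = -5: algebraic multiplicity = 2, geometric multiplicity = 1
  λ = -4: algebraic multiplicity = 1, geometric multiplicity = 1
  λ = 2: algebraic multiplicity = 2, geometric multiplicity = 1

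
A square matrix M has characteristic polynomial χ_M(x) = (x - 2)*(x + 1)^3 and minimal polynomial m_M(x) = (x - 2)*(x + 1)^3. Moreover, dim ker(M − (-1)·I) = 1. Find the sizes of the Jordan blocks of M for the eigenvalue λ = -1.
Block sizes for λ = -1: [3]

Step 1 — from the characteristic polynomial, algebraic multiplicity of λ = -1 is 3. From dim ker(M − (-1)·I) = 1, there are exactly 1 Jordan blocks for λ = -1.
Step 2 — from the minimal polynomial, the factor (x + 1)^3 tells us the largest block for λ = -1 has size 3.
Step 3 — with total size 3, 1 blocks, and largest block 3, the block sizes (in nonincreasing order) are [3].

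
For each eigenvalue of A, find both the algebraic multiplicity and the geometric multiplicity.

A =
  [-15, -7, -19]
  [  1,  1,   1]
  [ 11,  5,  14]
λ = 0: alg = 3, geom = 1

Step 1 — factor the characteristic polynomial to read off the algebraic multiplicities:
  χ_A(x) = x^3

Step 2 — compute geometric multiplicities via the rank-nullity identity g(λ) = n − rank(A − λI):
  rank(A − (0)·I) = 2, so dim ker(A − (0)·I) = n − 2 = 1

Summary:
  λ = 0: algebraic multiplicity = 3, geometric multiplicity = 1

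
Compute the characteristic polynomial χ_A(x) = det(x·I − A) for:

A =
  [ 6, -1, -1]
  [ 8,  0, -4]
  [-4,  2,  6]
x^3 - 12*x^2 + 48*x - 64

Expanding det(x·I − A) (e.g. by cofactor expansion or by noting that A is similar to its Jordan form J, which has the same characteristic polynomial as A) gives
  χ_A(x) = x^3 - 12*x^2 + 48*x - 64
which factors as (x - 4)^3. The eigenvalues (with algebraic multiplicities) are λ = 4 with multiplicity 3.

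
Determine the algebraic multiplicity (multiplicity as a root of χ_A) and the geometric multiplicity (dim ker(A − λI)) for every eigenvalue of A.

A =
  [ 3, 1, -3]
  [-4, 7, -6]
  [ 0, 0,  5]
λ = 5: alg = 3, geom = 2

Step 1 — factor the characteristic polynomial to read off the algebraic multiplicities:
  χ_A(x) = (x - 5)^3

Step 2 — compute geometric multiplicities via the rank-nullity identity g(λ) = n − rank(A − λI):
  rank(A − (5)·I) = 1, so dim ker(A − (5)·I) = n − 1 = 2

Summary:
  λ = 5: algebraic multiplicity = 3, geometric multiplicity = 2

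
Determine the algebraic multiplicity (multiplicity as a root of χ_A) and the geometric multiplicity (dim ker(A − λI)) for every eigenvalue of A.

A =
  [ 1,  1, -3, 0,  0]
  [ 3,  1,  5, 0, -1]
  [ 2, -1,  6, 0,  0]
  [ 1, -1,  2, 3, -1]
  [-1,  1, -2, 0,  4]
λ = 3: alg = 5, geom = 3

Step 1 — factor the characteristic polynomial to read off the algebraic multiplicities:
  χ_A(x) = (x - 3)^5

Step 2 — compute geometric multiplicities via the rank-nullity identity g(λ) = n − rank(A − λI):
  rank(A − (3)·I) = 2, so dim ker(A − (3)·I) = n − 2 = 3

Summary:
  λ = 3: algebraic multiplicity = 5, geometric multiplicity = 3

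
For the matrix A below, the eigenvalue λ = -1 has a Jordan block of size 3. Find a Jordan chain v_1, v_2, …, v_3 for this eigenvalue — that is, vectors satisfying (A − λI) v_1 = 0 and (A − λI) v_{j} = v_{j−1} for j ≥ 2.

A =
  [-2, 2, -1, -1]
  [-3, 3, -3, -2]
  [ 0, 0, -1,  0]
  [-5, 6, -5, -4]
A Jordan chain for λ = -1 of length 3:
v_1 = (0, 1, 0, 2)ᵀ
v_2 = (-1, -3, 0, -5)ᵀ
v_3 = (1, 0, 0, 0)ᵀ

Let N = A − (-1)·I. We want v_3 with N^3 v_3 = 0 but N^2 v_3 ≠ 0; then v_{j-1} := N · v_j for j = 3, …, 2.

Pick v_3 = (1, 0, 0, 0)ᵀ.
Then v_2 = N · v_3 = (-1, -3, 0, -5)ᵀ.
Then v_1 = N · v_2 = (0, 1, 0, 2)ᵀ.

Sanity check: (A − (-1)·I) v_1 = (0, 0, 0, 0)ᵀ = 0. ✓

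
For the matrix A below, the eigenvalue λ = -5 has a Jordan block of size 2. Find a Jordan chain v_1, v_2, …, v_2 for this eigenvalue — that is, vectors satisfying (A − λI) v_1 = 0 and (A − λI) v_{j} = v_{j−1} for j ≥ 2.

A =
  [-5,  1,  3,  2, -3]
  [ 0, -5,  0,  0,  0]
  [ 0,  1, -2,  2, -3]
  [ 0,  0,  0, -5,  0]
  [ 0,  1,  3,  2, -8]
A Jordan chain for λ = -5 of length 2:
v_1 = (1, 0, 1, 0, 1)ᵀ
v_2 = (0, 1, 0, 0, 0)ᵀ

Let N = A − (-5)·I. We want v_2 with N^2 v_2 = 0 but N^1 v_2 ≠ 0; then v_{j-1} := N · v_j for j = 2, …, 2.

Pick v_2 = (0, 1, 0, 0, 0)ᵀ.
Then v_1 = N · v_2 = (1, 0, 1, 0, 1)ᵀ.

Sanity check: (A − (-5)·I) v_1 = (0, 0, 0, 0, 0)ᵀ = 0. ✓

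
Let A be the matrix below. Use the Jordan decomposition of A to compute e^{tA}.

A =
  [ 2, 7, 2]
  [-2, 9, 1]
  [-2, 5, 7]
e^{tA} =
  [-t^2*exp(6*t) - 4*t*exp(6*t) + exp(6*t), 3*t^2*exp(6*t)/2 + 7*t*exp(6*t), t^2*exp(6*t)/2 + 2*t*exp(6*t)]
  [-2*t*exp(6*t), 3*t*exp(6*t) + exp(6*t), t*exp(6*t)]
  [-2*t^2*exp(6*t) - 2*t*exp(6*t), 3*t^2*exp(6*t) + 5*t*exp(6*t), t^2*exp(6*t) + t*exp(6*t) + exp(6*t)]

Strategy: write A = P · J · P⁻¹ where J is a Jordan canonical form, so e^{tA} = P · e^{tJ} · P⁻¹, and e^{tJ} can be computed block-by-block.

A has Jordan form
J =
  [6, 1, 0]
  [0, 6, 1]
  [0, 0, 6]
(up to reordering of blocks).

Per-block formulas:
  For a 3×3 Jordan block J_3(6): exp(t · J_3(6)) = e^(6t)·(I + t·N + (t^2/2)·N^2), where N is the 3×3 nilpotent shift.

After assembling e^{tJ} and conjugating by P, we get:

e^{tA} =
  [-t^2*exp(6*t) - 4*t*exp(6*t) + exp(6*t), 3*t^2*exp(6*t)/2 + 7*t*exp(6*t), t^2*exp(6*t)/2 + 2*t*exp(6*t)]
  [-2*t*exp(6*t), 3*t*exp(6*t) + exp(6*t), t*exp(6*t)]
  [-2*t^2*exp(6*t) - 2*t*exp(6*t), 3*t^2*exp(6*t) + 5*t*exp(6*t), t^2*exp(6*t) + t*exp(6*t) + exp(6*t)]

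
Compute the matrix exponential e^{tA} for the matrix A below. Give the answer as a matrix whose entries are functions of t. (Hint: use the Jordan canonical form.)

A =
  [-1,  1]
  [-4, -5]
e^{tA} =
  [2*t*exp(-3*t) + exp(-3*t), t*exp(-3*t)]
  [-4*t*exp(-3*t), -2*t*exp(-3*t) + exp(-3*t)]

Strategy: write A = P · J · P⁻¹ where J is a Jordan canonical form, so e^{tA} = P · e^{tJ} · P⁻¹, and e^{tJ} can be computed block-by-block.

A has Jordan form
J =
  [-3,  1]
  [ 0, -3]
(up to reordering of blocks).

Per-block formulas:
  For a 2×2 Jordan block J_2(-3): exp(t · J_2(-3)) = e^(-3t)·(I + t·N), where N is the 2×2 nilpotent shift.

After assembling e^{tJ} and conjugating by P, we get:

e^{tA} =
  [2*t*exp(-3*t) + exp(-3*t), t*exp(-3*t)]
  [-4*t*exp(-3*t), -2*t*exp(-3*t) + exp(-3*t)]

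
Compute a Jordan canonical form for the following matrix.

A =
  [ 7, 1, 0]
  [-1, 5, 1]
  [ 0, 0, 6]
J_3(6)

The characteristic polynomial is
  det(x·I − A) = x^3 - 18*x^2 + 108*x - 216 = (x - 6)^3

Eigenvalues and multiplicities (the geometric multiplicity of λ is n − rank(A − λI), which equals the number of Jordan blocks for λ):
  λ = 6: algebraic multiplicity = 3, geometric multiplicity = 1

Determining the block sizes for each eigenvalue:
  λ = 6: one block (gm = 1), so the single block has size am = 3 → block sizes [3]

Assembling the blocks gives a Jordan form
J =
  [6, 1, 0]
  [0, 6, 1]
  [0, 0, 6]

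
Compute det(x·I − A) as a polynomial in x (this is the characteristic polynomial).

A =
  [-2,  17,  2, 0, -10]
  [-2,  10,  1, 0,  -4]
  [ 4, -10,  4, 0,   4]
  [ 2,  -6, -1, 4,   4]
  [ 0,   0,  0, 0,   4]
x^5 - 20*x^4 + 160*x^3 - 640*x^2 + 1280*x - 1024

Expanding det(x·I − A) (e.g. by cofactor expansion or by noting that A is similar to its Jordan form J, which has the same characteristic polynomial as A) gives
  χ_A(x) = x^5 - 20*x^4 + 160*x^3 - 640*x^2 + 1280*x - 1024
which factors as (x - 4)^5. The eigenvalues (with algebraic multiplicities) are λ = 4 with multiplicity 5.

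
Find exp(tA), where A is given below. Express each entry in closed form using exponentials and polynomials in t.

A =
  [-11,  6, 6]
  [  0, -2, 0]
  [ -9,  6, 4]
e^{tA} =
  [-2*exp(-2*t) + 3*exp(-5*t), 2*exp(-2*t) - 2*exp(-5*t), 2*exp(-2*t) - 2*exp(-5*t)]
  [0, exp(-2*t), 0]
  [-3*exp(-2*t) + 3*exp(-5*t), 2*exp(-2*t) - 2*exp(-5*t), 3*exp(-2*t) - 2*exp(-5*t)]

Strategy: write A = P · J · P⁻¹ where J is a Jordan canonical form, so e^{tA} = P · e^{tJ} · P⁻¹, and e^{tJ} can be computed block-by-block.

A has Jordan form
J =
  [-5,  0,  0]
  [ 0, -2,  0]
  [ 0,  0, -2]
(up to reordering of blocks).

Per-block formulas:
  For a 1×1 block at λ = -2: exp(t · [-2]) = [e^(-2t)].
  For a 1×1 block at λ = -5: exp(t · [-5]) = [e^(-5t)].

After assembling e^{tJ} and conjugating by P, we get:

e^{tA} =
  [-2*exp(-2*t) + 3*exp(-5*t), 2*exp(-2*t) - 2*exp(-5*t), 2*exp(-2*t) - 2*exp(-5*t)]
  [0, exp(-2*t), 0]
  [-3*exp(-2*t) + 3*exp(-5*t), 2*exp(-2*t) - 2*exp(-5*t), 3*exp(-2*t) - 2*exp(-5*t)]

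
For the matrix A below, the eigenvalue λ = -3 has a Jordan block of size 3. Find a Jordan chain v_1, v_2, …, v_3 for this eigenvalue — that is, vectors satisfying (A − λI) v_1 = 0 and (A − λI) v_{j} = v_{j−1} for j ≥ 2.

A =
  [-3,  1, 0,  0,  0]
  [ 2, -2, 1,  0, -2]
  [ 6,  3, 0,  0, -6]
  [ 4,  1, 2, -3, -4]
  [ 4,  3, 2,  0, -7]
A Jordan chain for λ = -3 of length 3:
v_1 = (2, 0, 0, -2, 2)ᵀ
v_2 = (0, 2, 6, 4, 4)ᵀ
v_3 = (1, 0, 0, 0, 0)ᵀ

Let N = A − (-3)·I. We want v_3 with N^3 v_3 = 0 but N^2 v_3 ≠ 0; then v_{j-1} := N · v_j for j = 3, …, 2.

Pick v_3 = (1, 0, 0, 0, 0)ᵀ.
Then v_2 = N · v_3 = (0, 2, 6, 4, 4)ᵀ.
Then v_1 = N · v_2 = (2, 0, 0, -2, 2)ᵀ.

Sanity check: (A − (-3)·I) v_1 = (0, 0, 0, 0, 0)ᵀ = 0. ✓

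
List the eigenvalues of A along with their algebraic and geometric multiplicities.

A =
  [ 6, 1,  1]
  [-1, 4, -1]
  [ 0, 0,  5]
λ = 5: alg = 3, geom = 2

Step 1 — factor the characteristic polynomial to read off the algebraic multiplicities:
  χ_A(x) = (x - 5)^3

Step 2 — compute geometric multiplicities via the rank-nullity identity g(λ) = n − rank(A − λI):
  rank(A − (5)·I) = 1, so dim ker(A − (5)·I) = n − 1 = 2

Summary:
  λ = 5: algebraic multiplicity = 3, geometric multiplicity = 2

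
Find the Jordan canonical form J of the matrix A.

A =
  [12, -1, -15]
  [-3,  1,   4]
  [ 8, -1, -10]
J_3(1)

The characteristic polynomial is
  det(x·I − A) = x^3 - 3*x^2 + 3*x - 1 = (x - 1)^3

Eigenvalues and multiplicities (the geometric multiplicity of λ is n − rank(A − λI), which equals the number of Jordan blocks for λ):
  λ = 1: algebraic multiplicity = 3, geometric multiplicity = 1

Determining the block sizes for each eigenvalue:
  λ = 1: one block (gm = 1), so the single block has size am = 3 → block sizes [3]

Assembling the blocks gives a Jordan form
J =
  [1, 1, 0]
  [0, 1, 1]
  [0, 0, 1]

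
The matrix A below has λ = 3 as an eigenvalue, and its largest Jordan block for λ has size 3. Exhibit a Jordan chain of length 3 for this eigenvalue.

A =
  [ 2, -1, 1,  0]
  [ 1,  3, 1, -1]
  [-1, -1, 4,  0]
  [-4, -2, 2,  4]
A Jordan chain for λ = 3 of length 3:
v_1 = (-1, 0, -1, -2)ᵀ
v_2 = (1, 1, 1, 2)ᵀ
v_3 = (0, 0, 1, 0)ᵀ

Let N = A − (3)·I. We want v_3 with N^3 v_3 = 0 but N^2 v_3 ≠ 0; then v_{j-1} := N · v_j for j = 3, …, 2.

Pick v_3 = (0, 0, 1, 0)ᵀ.
Then v_2 = N · v_3 = (1, 1, 1, 2)ᵀ.
Then v_1 = N · v_2 = (-1, 0, -1, -2)ᵀ.

Sanity check: (A − (3)·I) v_1 = (0, 0, 0, 0)ᵀ = 0. ✓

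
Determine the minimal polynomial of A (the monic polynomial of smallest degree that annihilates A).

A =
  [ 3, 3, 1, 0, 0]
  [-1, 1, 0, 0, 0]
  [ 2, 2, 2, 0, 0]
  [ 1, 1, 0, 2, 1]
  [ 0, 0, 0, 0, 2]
x^3 - 6*x^2 + 12*x - 8

The characteristic polynomial is χ_A(x) = (x - 2)^5, so the eigenvalues are known. The minimal polynomial is
  m_A(x) = Π_λ (x − λ)^{k_λ}
where k_λ is the size of the *largest* Jordan block for λ (equivalently, the smallest k with (A − λI)^k v = 0 for every generalised eigenvector v of λ).

  λ = 2: largest Jordan block has size 3, contributing (x − 2)^3

So m_A(x) = (x - 2)^3 = x^3 - 6*x^2 + 12*x - 8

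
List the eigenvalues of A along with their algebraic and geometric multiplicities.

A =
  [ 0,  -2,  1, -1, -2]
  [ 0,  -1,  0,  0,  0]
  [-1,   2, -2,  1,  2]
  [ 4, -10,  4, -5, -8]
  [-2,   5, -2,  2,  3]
λ = -1: alg = 5, geom = 3

Step 1 — factor the characteristic polynomial to read off the algebraic multiplicities:
  χ_A(x) = (x + 1)^5

Step 2 — compute geometric multiplicities via the rank-nullity identity g(λ) = n − rank(A − λI):
  rank(A − (-1)·I) = 2, so dim ker(A − (-1)·I) = n − 2 = 3

Summary:
  λ = -1: algebraic multiplicity = 5, geometric multiplicity = 3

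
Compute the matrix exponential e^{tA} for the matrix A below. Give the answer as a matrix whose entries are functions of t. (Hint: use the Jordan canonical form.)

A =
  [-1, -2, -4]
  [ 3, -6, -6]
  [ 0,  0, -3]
e^{tA} =
  [3*exp(-3*t) - 2*exp(-4*t), -2*exp(-3*t) + 2*exp(-4*t), -4*exp(-3*t) + 4*exp(-4*t)]
  [3*exp(-3*t) - 3*exp(-4*t), -2*exp(-3*t) + 3*exp(-4*t), -6*exp(-3*t) + 6*exp(-4*t)]
  [0, 0, exp(-3*t)]

Strategy: write A = P · J · P⁻¹ where J is a Jordan canonical form, so e^{tA} = P · e^{tJ} · P⁻¹, and e^{tJ} can be computed block-by-block.

A has Jordan form
J =
  [-4,  0,  0]
  [ 0, -3,  0]
  [ 0,  0, -3]
(up to reordering of blocks).

Per-block formulas:
  For a 1×1 block at λ = -3: exp(t · [-3]) = [e^(-3t)].
  For a 1×1 block at λ = -4: exp(t · [-4]) = [e^(-4t)].

After assembling e^{tJ} and conjugating by P, we get:

e^{tA} =
  [3*exp(-3*t) - 2*exp(-4*t), -2*exp(-3*t) + 2*exp(-4*t), -4*exp(-3*t) + 4*exp(-4*t)]
  [3*exp(-3*t) - 3*exp(-4*t), -2*exp(-3*t) + 3*exp(-4*t), -6*exp(-3*t) + 6*exp(-4*t)]
  [0, 0, exp(-3*t)]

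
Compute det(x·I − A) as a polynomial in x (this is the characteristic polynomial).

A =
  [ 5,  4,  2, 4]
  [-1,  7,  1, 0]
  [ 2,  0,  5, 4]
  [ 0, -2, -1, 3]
x^4 - 20*x^3 + 150*x^2 - 500*x + 625

Expanding det(x·I − A) (e.g. by cofactor expansion or by noting that A is similar to its Jordan form J, which has the same characteristic polynomial as A) gives
  χ_A(x) = x^4 - 20*x^3 + 150*x^2 - 500*x + 625
which factors as (x - 5)^4. The eigenvalues (with algebraic multiplicities) are λ = 5 with multiplicity 4.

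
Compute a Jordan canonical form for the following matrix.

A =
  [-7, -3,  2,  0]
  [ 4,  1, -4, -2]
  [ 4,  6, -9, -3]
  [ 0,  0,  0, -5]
J_2(-5) ⊕ J_2(-5)

The characteristic polynomial is
  det(x·I − A) = x^4 + 20*x^3 + 150*x^2 + 500*x + 625 = (x + 5)^4

Eigenvalues and multiplicities (the geometric multiplicity of λ is n − rank(A − λI), which equals the number of Jordan blocks for λ):
  λ = -5: algebraic multiplicity = 4, geometric multiplicity = 2

Determining the block sizes for each eigenvalue:
  λ = -5: with am = 4 and gm = 2, the partition is not yet determined (e.g. several partitions of 4 into 2 parts exist). Let N = A − (-5)·I. Computing rank(N^1) = 2, rank(N^2) = 0; the number of blocks of size ≥ j is rank(N^{j−1}) − rank(N^j), giving [2, 2]. So we have 2 block(s) of size 2 → block sizes [2, 2]

Assembling the blocks gives a Jordan form
J =
  [-5,  1,  0,  0]
  [ 0, -5,  0,  0]
  [ 0,  0, -5,  1]
  [ 0,  0,  0, -5]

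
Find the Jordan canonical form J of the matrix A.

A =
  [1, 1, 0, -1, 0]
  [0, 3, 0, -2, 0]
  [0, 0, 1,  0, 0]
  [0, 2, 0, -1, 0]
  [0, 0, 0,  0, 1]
J_2(1) ⊕ J_1(1) ⊕ J_1(1) ⊕ J_1(1)

The characteristic polynomial is
  det(x·I − A) = x^5 - 5*x^4 + 10*x^3 - 10*x^2 + 5*x - 1 = (x - 1)^5

Eigenvalues and multiplicities (the geometric multiplicity of λ is n − rank(A − λI), which equals the number of Jordan blocks for λ):
  λ = 1: algebraic multiplicity = 5, geometric multiplicity = 4

Determining the block sizes for each eigenvalue:
  λ = 1: 4 blocks summing to 5 forces exactly one block of size 2 and the rest size 1 → block sizes [2, 1, 1, 1]

Assembling the blocks gives a Jordan form
J =
  [1, 1, 0, 0, 0]
  [0, 1, 0, 0, 0]
  [0, 0, 1, 0, 0]
  [0, 0, 0, 1, 0]
  [0, 0, 0, 0, 1]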